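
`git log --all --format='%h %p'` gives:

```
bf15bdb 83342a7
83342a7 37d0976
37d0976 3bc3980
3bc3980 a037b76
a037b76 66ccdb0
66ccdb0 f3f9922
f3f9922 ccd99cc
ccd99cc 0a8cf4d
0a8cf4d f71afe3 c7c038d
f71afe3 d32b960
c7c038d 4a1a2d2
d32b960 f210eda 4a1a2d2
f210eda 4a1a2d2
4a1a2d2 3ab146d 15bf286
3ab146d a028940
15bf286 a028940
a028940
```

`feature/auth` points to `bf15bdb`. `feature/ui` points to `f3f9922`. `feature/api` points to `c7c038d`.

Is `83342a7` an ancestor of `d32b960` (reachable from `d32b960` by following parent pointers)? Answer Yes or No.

No

Ancestors of d32b960: {15bf286, 3ab146d, 4a1a2d2, a028940, d32b960, f210eda}.
83342a7 is not in that set, so it is not an ancestor of d32b960.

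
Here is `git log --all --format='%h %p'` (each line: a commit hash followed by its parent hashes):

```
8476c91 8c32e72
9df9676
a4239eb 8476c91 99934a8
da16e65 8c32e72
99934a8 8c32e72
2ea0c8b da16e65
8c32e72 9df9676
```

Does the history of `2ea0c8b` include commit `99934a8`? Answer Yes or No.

No

Ancestors of 2ea0c8b: {2ea0c8b, 8c32e72, 9df9676, da16e65}.
99934a8 is not in that set, so it is not an ancestor of 2ea0c8b.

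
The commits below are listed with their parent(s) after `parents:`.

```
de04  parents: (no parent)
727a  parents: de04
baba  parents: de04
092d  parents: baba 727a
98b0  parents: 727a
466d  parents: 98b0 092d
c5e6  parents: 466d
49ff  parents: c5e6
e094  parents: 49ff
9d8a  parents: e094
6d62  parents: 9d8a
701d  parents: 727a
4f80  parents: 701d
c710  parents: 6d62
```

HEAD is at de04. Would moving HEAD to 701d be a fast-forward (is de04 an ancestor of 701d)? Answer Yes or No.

A fast-forward from de04 to 701d is possible iff de04 is an ancestor of 701d.
Ancestors of 701d: {701d, 727a, de04}.
de04 is among them, so fast-forward is possible.

Yes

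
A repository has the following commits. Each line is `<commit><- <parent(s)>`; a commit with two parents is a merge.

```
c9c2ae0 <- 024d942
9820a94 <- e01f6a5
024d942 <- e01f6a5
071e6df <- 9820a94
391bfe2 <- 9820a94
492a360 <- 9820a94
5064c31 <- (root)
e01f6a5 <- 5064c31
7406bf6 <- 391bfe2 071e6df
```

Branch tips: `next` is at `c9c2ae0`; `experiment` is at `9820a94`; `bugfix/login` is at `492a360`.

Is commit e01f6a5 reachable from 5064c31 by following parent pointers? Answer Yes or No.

Ancestors of 5064c31: {5064c31}.
e01f6a5 is not in that set, so it is not an ancestor of 5064c31.

No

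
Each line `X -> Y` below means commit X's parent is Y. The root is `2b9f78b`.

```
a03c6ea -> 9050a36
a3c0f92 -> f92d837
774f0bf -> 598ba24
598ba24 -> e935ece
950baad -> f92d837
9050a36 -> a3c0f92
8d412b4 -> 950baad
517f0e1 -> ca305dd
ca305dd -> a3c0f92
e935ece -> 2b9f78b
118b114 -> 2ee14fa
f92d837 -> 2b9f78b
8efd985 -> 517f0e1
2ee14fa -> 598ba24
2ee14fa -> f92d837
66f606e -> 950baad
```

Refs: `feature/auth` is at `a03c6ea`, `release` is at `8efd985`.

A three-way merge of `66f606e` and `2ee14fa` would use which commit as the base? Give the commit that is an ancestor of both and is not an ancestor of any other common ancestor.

Ancestors of 66f606e: {2b9f78b, 66f606e, 950baad, f92d837}.
Ancestors of 2ee14fa: {2b9f78b, 2ee14fa, 598ba24, e935ece, f92d837}.
Common ancestors: {2b9f78b, f92d837}.
Among these, f92d837 is not an ancestor of any other common ancestor — it is the merge base.

f92d837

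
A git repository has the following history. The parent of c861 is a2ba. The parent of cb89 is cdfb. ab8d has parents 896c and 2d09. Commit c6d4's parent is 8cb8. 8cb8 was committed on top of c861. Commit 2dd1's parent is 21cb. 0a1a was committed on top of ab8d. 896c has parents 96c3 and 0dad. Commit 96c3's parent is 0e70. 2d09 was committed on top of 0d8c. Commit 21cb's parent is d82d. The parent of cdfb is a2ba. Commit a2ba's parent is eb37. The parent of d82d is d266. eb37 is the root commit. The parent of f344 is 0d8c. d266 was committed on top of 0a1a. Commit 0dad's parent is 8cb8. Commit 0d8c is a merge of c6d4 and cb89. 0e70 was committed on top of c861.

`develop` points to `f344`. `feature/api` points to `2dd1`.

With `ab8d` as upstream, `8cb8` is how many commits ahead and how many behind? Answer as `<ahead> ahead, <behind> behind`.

0 ahead, 10 behind

Reachable from 8cb8: {8cb8, a2ba, c861, eb37}.
Reachable from ab8d: {0d8c, 0dad, 0e70, 2d09, 896c, 8cb8, 96c3, a2ba, ab8d, c6d4, c861, cb89, cdfb, eb37}.
Only in 8cb8's history (ahead): {} — 0.
Only in ab8d's history (behind): {0d8c, 0dad, 0e70, 2d09, 896c, 96c3, ab8d, c6d4, cb89, cdfb} — 10.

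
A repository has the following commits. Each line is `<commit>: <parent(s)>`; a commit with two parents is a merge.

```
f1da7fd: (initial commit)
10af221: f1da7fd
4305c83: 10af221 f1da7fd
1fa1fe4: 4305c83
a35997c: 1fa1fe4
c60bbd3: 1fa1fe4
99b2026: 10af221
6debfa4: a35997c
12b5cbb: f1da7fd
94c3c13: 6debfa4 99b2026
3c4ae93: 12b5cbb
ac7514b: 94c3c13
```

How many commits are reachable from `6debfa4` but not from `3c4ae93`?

5

Reachable from 6debfa4: {10af221, 1fa1fe4, 4305c83, 6debfa4, a35997c, f1da7fd}.
Reachable from 3c4ae93: {12b5cbb, 3c4ae93, f1da7fd}.
In 6debfa4's history but not 3c4ae93's: {10af221, 1fa1fe4, 4305c83, 6debfa4, a35997c} — 5 commits.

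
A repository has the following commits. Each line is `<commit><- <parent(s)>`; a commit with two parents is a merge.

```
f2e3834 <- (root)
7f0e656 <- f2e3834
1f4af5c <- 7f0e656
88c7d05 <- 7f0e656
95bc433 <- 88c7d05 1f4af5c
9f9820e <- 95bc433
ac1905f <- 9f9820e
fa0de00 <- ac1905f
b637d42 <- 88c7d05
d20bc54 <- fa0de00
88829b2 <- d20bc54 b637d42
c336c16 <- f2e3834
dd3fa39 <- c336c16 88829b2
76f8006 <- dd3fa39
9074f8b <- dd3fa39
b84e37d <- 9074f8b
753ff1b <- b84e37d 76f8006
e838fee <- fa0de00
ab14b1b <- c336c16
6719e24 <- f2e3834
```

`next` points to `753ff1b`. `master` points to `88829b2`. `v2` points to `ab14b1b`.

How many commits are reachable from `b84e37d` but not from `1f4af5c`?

Reachable from b84e37d: {1f4af5c, 7f0e656, 88829b2, 88c7d05, 9074f8b, 95bc433, 9f9820e, ac1905f, b637d42, b84e37d, c336c16, d20bc54, dd3fa39, f2e3834, fa0de00}.
Reachable from 1f4af5c: {1f4af5c, 7f0e656, f2e3834}.
In b84e37d's history but not 1f4af5c's: {88829b2, 88c7d05, 9074f8b, 95bc433, 9f9820e, ac1905f, b637d42, b84e37d, c336c16, d20bc54, dd3fa39, fa0de00} — 12 commits.

12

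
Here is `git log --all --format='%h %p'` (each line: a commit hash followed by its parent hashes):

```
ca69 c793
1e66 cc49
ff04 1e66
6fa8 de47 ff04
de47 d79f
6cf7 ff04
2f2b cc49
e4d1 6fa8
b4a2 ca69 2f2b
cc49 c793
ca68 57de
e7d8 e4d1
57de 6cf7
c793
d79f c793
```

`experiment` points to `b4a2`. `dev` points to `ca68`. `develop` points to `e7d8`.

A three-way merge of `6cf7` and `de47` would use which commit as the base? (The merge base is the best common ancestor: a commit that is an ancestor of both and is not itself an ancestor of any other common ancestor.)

Ancestors of 6cf7: {1e66, 6cf7, c793, cc49, ff04}.
Ancestors of de47: {c793, d79f, de47}.
Common ancestors: {c793}.
The only common ancestor is c793, so it is the merge base.

c793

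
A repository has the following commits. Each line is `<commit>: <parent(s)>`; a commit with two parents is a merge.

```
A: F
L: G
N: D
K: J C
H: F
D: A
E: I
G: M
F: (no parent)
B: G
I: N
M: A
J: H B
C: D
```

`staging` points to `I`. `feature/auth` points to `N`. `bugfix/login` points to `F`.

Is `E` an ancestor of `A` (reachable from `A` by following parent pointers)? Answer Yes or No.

Ancestors of A: {A, F}.
E is not in that set, so it is not an ancestor of A.

No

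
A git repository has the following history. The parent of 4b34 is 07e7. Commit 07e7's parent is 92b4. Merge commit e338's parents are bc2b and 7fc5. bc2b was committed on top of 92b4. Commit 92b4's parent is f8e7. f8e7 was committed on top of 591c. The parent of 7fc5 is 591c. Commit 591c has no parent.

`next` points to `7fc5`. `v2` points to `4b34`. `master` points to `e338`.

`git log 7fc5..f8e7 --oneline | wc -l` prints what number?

1

Reachable from f8e7: {591c, f8e7}.
Reachable from 7fc5: {591c, 7fc5}.
In f8e7's history but not 7fc5's: {f8e7} — 1 commit.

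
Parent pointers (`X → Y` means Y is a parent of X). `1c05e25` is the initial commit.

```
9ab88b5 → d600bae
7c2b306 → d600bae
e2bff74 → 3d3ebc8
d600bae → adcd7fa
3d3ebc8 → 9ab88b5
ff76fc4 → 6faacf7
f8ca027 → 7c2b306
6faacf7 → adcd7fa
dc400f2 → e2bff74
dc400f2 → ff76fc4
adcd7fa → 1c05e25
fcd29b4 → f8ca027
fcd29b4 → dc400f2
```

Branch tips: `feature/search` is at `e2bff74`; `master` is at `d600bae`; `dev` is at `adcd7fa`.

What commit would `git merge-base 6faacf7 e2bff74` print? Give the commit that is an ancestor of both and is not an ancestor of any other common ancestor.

Ancestors of 6faacf7: {1c05e25, 6faacf7, adcd7fa}.
Ancestors of e2bff74: {1c05e25, 3d3ebc8, 9ab88b5, adcd7fa, d600bae, e2bff74}.
Common ancestors: {1c05e25, adcd7fa}.
Among these, adcd7fa is not an ancestor of any other common ancestor — it is the merge base.

adcd7fa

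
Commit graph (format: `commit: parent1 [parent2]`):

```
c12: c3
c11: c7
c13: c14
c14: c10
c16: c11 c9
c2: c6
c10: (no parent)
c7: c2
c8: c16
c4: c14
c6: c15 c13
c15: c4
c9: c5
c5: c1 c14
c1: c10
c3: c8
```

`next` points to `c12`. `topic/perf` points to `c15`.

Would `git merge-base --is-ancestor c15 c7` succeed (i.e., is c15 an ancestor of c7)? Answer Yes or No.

Yes

Ancestors of c7 (commits reachable by following parents): {c10, c13, c14, c15, c2, c4, c6, c7}.
c15 is in that set, so it is an ancestor of c7.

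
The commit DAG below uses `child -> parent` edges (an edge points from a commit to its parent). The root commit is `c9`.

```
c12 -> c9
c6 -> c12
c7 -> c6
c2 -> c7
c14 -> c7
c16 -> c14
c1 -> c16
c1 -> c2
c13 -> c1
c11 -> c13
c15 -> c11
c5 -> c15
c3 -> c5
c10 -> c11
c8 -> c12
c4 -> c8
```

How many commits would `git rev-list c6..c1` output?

5

Reachable from c1: {c1, c12, c14, c16, c2, c6, c7, c9}.
Reachable from c6: {c12, c6, c9}.
In c1's history but not c6's: {c1, c14, c16, c2, c7} — 5 commits.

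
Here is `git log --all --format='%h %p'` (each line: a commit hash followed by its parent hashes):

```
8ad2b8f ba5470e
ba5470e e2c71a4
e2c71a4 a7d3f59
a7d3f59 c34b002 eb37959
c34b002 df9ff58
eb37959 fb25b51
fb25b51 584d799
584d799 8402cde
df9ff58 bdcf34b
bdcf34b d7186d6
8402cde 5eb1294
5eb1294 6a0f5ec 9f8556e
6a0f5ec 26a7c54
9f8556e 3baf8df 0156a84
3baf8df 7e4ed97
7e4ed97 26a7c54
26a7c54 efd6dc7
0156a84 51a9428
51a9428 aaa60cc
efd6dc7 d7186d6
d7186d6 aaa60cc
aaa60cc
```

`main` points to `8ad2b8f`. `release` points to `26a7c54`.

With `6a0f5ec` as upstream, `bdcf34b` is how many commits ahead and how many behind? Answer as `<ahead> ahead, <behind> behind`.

1 ahead, 3 behind

Reachable from bdcf34b: {aaa60cc, bdcf34b, d7186d6}.
Reachable from 6a0f5ec: {26a7c54, 6a0f5ec, aaa60cc, d7186d6, efd6dc7}.
Only in bdcf34b's history (ahead): {bdcf34b} — 1.
Only in 6a0f5ec's history (behind): {26a7c54, 6a0f5ec, efd6dc7} — 3.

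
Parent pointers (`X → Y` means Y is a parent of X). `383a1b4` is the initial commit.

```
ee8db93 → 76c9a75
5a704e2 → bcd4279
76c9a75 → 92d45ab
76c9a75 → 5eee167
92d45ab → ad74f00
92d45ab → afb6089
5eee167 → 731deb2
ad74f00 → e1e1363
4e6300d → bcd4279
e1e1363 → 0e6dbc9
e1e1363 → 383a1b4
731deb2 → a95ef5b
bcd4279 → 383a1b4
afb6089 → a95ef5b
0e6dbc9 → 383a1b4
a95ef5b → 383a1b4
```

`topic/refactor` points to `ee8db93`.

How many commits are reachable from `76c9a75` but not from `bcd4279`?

Reachable from 76c9a75: {0e6dbc9, 383a1b4, 5eee167, 731deb2, 76c9a75, 92d45ab, a95ef5b, ad74f00, afb6089, e1e1363}.
Reachable from bcd4279: {383a1b4, bcd4279}.
In 76c9a75's history but not bcd4279's: {0e6dbc9, 5eee167, 731deb2, 76c9a75, 92d45ab, a95ef5b, ad74f00, afb6089, e1e1363} — 9 commits.

9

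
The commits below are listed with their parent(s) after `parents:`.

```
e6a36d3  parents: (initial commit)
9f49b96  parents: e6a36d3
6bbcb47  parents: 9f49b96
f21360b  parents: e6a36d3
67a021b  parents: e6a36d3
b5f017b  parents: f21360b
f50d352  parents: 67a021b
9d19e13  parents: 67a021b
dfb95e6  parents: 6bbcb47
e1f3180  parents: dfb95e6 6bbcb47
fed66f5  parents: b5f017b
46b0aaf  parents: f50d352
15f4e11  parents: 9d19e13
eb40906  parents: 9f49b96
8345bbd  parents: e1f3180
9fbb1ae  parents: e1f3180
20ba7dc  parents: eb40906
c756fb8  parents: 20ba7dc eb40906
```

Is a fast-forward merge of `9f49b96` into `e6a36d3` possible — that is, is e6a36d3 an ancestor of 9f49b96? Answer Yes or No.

Yes

A fast-forward from e6a36d3 to 9f49b96 is possible iff e6a36d3 is an ancestor of 9f49b96.
Ancestors of 9f49b96: {9f49b96, e6a36d3}.
e6a36d3 is among them, so fast-forward is possible.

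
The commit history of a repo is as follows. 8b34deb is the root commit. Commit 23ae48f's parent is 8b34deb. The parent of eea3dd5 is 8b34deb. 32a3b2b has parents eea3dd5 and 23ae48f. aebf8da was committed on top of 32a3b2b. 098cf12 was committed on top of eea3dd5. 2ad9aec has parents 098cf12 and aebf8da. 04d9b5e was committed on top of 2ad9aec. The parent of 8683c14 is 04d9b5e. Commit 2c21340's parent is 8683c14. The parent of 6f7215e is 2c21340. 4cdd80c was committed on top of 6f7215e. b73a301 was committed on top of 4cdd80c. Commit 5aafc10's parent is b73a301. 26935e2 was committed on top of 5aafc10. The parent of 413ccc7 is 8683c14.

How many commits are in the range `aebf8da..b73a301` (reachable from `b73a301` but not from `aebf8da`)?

8

Reachable from b73a301: {04d9b5e, 098cf12, 23ae48f, 2ad9aec, 2c21340, 32a3b2b, 4cdd80c, 6f7215e, 8683c14, 8b34deb, aebf8da, b73a301, eea3dd5}.
Reachable from aebf8da: {23ae48f, 32a3b2b, 8b34deb, aebf8da, eea3dd5}.
In b73a301's history but not aebf8da's: {04d9b5e, 098cf12, 2ad9aec, 2c21340, 4cdd80c, 6f7215e, 8683c14, b73a301} — 8 commits.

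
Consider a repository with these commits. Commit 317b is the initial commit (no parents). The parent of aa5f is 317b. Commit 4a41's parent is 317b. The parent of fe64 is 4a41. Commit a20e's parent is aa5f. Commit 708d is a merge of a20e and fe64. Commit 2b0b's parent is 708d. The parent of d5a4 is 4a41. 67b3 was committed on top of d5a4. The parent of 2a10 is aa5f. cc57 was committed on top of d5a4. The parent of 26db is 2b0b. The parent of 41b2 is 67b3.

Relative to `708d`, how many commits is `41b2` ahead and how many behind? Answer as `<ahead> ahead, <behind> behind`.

3 ahead, 4 behind

Reachable from 41b2: {317b, 41b2, 4a41, 67b3, d5a4}.
Reachable from 708d: {317b, 4a41, 708d, a20e, aa5f, fe64}.
Only in 41b2's history (ahead): {41b2, 67b3, d5a4} — 3.
Only in 708d's history (behind): {708d, a20e, aa5f, fe64} — 4.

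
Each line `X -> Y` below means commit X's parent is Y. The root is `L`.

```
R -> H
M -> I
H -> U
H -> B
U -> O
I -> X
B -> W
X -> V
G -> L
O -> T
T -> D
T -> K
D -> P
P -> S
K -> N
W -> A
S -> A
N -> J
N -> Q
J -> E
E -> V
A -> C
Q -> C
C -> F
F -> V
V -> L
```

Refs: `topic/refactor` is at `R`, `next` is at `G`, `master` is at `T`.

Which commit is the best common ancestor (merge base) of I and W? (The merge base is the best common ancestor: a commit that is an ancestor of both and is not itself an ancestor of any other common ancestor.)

V

Ancestors of I: {I, L, V, X}.
Ancestors of W: {A, C, F, L, V, W}.
Common ancestors: {L, V}.
Among these, V is not an ancestor of any other common ancestor — it is the merge base.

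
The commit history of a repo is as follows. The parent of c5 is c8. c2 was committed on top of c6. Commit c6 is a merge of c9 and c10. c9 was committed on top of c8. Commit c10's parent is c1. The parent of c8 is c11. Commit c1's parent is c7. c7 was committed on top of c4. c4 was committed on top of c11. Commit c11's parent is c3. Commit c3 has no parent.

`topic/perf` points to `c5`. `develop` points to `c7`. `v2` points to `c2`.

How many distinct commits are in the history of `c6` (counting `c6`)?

Walking parent pointers from c6: reachable set = {c1, c10, c11, c3, c4, c6, c7, c8, c9}.
That is 9 commits.

9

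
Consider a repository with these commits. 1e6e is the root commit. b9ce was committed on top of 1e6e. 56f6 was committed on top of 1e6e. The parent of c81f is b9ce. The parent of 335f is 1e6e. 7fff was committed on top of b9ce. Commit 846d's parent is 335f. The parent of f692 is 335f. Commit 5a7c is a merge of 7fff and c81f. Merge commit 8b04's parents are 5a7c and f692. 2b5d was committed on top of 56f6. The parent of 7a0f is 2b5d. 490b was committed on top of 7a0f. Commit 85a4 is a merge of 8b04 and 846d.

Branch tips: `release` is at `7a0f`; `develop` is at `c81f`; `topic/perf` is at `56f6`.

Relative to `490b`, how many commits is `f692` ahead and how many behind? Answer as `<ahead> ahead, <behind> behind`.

2 ahead, 4 behind

Reachable from f692: {1e6e, 335f, f692}.
Reachable from 490b: {1e6e, 2b5d, 490b, 56f6, 7a0f}.
Only in f692's history (ahead): {335f, f692} — 2.
Only in 490b's history (behind): {2b5d, 490b, 56f6, 7a0f} — 4.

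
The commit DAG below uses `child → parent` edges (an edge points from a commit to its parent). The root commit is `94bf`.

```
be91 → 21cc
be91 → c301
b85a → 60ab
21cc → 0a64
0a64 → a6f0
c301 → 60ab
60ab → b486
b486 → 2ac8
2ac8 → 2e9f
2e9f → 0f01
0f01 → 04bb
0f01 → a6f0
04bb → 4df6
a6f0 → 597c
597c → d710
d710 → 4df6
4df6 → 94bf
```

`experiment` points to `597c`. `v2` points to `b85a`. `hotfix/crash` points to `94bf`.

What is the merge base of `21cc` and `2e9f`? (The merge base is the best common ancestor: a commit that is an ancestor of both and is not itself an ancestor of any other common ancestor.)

a6f0

Ancestors of 21cc: {0a64, 21cc, 4df6, 597c, 94bf, a6f0, d710}.
Ancestors of 2e9f: {04bb, 0f01, 2e9f, 4df6, 597c, 94bf, a6f0, d710}.
Common ancestors: {4df6, 597c, 94bf, a6f0, d710}.
Among these, a6f0 is not an ancestor of any other common ancestor — it is the merge base.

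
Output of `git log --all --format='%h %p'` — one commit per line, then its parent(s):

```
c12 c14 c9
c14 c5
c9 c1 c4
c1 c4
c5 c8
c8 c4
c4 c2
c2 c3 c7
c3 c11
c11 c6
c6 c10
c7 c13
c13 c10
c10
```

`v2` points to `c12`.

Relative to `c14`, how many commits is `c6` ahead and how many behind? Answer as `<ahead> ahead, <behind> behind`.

Reachable from c6: {c10, c6}.
Reachable from c14: {c10, c11, c13, c14, c2, c3, c4, c5, c6, c7, c8}.
Only in c6's history (ahead): {} — 0.
Only in c14's history (behind): {c11, c13, c14, c2, c3, c4, c5, c7, c8} — 9.

0 ahead, 9 behind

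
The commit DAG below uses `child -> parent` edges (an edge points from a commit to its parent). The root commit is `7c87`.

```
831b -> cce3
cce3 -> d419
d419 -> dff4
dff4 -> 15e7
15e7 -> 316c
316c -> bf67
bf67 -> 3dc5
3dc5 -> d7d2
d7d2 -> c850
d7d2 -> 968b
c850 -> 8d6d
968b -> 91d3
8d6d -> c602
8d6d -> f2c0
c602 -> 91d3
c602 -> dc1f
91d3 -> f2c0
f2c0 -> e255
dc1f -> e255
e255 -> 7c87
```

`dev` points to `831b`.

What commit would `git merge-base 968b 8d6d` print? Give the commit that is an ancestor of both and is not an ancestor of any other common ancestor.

91d3

Ancestors of 968b: {7c87, 91d3, 968b, e255, f2c0}.
Ancestors of 8d6d: {7c87, 8d6d, 91d3, c602, dc1f, e255, f2c0}.
Common ancestors: {7c87, 91d3, e255, f2c0}.
Among these, 91d3 is not an ancestor of any other common ancestor — it is the merge base.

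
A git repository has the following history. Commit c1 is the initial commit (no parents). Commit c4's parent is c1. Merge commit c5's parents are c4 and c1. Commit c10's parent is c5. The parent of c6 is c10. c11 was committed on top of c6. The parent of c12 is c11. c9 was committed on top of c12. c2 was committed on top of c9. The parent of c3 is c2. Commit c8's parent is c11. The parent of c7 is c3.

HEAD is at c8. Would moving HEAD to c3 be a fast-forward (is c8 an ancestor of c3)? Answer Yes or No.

No

A fast-forward from c8 to c3 is possible iff c8 is an ancestor of c3.
Ancestors of c3: {c1, c10, c11, c12, c2, c3, c4, c5, c6, c9}.
c8 is not among them, so fast-forward is not possible.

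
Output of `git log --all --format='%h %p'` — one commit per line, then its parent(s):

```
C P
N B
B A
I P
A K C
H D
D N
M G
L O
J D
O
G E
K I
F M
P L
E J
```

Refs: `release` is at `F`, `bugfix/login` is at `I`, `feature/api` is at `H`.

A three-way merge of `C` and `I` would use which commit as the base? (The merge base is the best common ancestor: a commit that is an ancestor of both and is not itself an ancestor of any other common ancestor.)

Ancestors of C: {C, L, O, P}.
Ancestors of I: {I, L, O, P}.
Common ancestors: {L, O, P}.
Among these, P is not an ancestor of any other common ancestor — it is the merge base.

P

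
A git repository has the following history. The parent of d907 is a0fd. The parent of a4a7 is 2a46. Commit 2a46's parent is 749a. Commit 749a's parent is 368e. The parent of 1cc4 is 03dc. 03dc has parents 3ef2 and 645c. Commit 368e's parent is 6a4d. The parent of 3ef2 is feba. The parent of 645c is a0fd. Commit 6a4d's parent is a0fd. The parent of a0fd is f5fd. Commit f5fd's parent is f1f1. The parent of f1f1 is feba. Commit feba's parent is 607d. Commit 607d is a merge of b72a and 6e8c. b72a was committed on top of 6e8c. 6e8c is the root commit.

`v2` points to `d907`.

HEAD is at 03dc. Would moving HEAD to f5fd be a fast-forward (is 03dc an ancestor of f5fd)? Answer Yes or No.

No

A fast-forward from 03dc to f5fd is possible iff 03dc is an ancestor of f5fd.
Ancestors of f5fd: {607d, 6e8c, b72a, f1f1, f5fd, feba}.
03dc is not among them, so fast-forward is not possible.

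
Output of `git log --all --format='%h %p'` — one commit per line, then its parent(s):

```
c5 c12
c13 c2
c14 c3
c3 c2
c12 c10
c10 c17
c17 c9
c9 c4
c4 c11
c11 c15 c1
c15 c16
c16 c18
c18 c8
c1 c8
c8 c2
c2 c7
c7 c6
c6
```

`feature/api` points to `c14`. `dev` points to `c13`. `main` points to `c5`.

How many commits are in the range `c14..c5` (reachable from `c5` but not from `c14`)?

12

Reachable from c5: {c1, c10, c11, c12, c15, c16, c17, c18, c2, c4, c5, c6, c7, c8, c9}.
Reachable from c14: {c14, c2, c3, c6, c7}.
In c5's history but not c14's: {c1, c10, c11, c12, c15, c16, c17, c18, c4, c5, c8, c9} — 12 commits.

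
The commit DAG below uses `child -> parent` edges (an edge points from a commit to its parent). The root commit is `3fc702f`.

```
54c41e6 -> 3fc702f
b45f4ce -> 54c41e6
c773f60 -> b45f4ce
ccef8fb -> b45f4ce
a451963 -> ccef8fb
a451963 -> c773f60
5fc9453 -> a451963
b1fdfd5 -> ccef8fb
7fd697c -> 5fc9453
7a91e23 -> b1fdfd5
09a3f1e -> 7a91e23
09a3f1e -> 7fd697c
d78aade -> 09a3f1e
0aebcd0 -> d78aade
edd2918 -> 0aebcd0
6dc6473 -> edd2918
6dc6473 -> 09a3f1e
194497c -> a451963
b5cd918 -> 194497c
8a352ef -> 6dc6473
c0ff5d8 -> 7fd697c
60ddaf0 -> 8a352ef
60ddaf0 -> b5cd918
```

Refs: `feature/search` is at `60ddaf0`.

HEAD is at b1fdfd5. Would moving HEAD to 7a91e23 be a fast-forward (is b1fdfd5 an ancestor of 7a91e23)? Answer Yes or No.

A fast-forward from b1fdfd5 to 7a91e23 is possible iff b1fdfd5 is an ancestor of 7a91e23.
Ancestors of 7a91e23: {3fc702f, 54c41e6, 7a91e23, b1fdfd5, b45f4ce, ccef8fb}.
b1fdfd5 is among them, so fast-forward is possible.

Yes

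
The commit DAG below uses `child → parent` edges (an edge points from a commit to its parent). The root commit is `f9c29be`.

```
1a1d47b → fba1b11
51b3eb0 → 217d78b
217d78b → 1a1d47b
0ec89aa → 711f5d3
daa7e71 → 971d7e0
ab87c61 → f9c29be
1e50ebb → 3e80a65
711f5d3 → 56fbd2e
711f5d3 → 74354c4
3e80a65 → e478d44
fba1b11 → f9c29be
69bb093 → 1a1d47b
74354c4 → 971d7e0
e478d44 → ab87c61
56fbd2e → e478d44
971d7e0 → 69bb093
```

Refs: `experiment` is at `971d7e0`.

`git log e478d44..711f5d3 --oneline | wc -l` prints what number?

Reachable from 711f5d3: {1a1d47b, 56fbd2e, 69bb093, 711f5d3, 74354c4, 971d7e0, ab87c61, e478d44, f9c29be, fba1b11}.
Reachable from e478d44: {ab87c61, e478d44, f9c29be}.
In 711f5d3's history but not e478d44's: {1a1d47b, 56fbd2e, 69bb093, 711f5d3, 74354c4, 971d7e0, fba1b11} — 7 commits.

7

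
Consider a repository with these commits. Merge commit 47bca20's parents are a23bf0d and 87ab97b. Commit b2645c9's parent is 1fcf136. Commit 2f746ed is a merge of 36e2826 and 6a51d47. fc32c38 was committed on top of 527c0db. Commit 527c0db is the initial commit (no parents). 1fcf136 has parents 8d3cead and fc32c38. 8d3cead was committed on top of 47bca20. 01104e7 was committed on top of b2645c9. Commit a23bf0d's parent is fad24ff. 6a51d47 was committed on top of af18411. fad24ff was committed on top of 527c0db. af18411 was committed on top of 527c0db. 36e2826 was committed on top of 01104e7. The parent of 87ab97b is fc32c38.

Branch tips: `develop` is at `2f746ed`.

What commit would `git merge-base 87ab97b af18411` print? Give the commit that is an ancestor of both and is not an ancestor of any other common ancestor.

527c0db

Ancestors of 87ab97b: {527c0db, 87ab97b, fc32c38}.
Ancestors of af18411: {527c0db, af18411}.
Common ancestors: {527c0db}.
The only common ancestor is 527c0db, so it is the merge base.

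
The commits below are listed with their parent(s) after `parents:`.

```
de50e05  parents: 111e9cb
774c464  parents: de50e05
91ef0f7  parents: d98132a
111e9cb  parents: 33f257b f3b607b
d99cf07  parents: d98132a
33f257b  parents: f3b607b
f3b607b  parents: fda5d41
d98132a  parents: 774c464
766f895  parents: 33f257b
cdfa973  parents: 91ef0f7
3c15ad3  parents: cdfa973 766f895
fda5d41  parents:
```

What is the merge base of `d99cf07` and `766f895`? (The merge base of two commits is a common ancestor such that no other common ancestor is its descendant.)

Ancestors of d99cf07: {111e9cb, 33f257b, 774c464, d98132a, d99cf07, de50e05, f3b607b, fda5d41}.
Ancestors of 766f895: {33f257b, 766f895, f3b607b, fda5d41}.
Common ancestors: {33f257b, f3b607b, fda5d41}.
Among these, 33f257b is not an ancestor of any other common ancestor — it is the merge base.

33f257b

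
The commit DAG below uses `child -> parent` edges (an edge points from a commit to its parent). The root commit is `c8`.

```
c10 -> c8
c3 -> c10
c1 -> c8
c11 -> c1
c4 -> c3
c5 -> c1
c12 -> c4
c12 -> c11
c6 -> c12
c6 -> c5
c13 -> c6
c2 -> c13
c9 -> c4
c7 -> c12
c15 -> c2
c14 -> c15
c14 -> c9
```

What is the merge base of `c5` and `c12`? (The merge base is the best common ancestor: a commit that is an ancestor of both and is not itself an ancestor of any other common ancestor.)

c1

Ancestors of c5: {c1, c5, c8}.
Ancestors of c12: {c1, c10, c11, c12, c3, c4, c8}.
Common ancestors: {c1, c8}.
Among these, c1 is not an ancestor of any other common ancestor — it is the merge base.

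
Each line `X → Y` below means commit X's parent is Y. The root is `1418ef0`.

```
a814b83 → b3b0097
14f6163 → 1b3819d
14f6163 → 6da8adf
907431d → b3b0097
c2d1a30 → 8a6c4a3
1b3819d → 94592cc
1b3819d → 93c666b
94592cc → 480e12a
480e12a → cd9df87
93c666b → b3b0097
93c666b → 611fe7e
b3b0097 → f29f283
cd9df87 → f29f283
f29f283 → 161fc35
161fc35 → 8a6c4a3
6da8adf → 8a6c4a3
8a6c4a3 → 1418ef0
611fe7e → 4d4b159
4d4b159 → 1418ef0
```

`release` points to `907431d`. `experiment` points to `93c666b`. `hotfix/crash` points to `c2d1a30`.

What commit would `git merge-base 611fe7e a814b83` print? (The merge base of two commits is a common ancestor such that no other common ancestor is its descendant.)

Ancestors of 611fe7e: {1418ef0, 4d4b159, 611fe7e}.
Ancestors of a814b83: {1418ef0, 161fc35, 8a6c4a3, a814b83, b3b0097, f29f283}.
Common ancestors: {1418ef0}.
The only common ancestor is 1418ef0, so it is the merge base.

1418ef0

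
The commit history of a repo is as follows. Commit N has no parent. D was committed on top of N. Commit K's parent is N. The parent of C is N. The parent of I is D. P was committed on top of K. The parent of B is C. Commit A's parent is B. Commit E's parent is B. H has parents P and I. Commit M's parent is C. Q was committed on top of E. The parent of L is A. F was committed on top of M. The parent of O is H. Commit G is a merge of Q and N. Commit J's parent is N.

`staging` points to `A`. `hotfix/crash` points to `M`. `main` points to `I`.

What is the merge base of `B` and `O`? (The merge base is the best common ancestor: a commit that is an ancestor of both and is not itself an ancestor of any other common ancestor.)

Ancestors of B: {B, C, N}.
Ancestors of O: {D, H, I, K, N, O, P}.
Common ancestors: {N}.
The only common ancestor is N, so it is the merge base.

N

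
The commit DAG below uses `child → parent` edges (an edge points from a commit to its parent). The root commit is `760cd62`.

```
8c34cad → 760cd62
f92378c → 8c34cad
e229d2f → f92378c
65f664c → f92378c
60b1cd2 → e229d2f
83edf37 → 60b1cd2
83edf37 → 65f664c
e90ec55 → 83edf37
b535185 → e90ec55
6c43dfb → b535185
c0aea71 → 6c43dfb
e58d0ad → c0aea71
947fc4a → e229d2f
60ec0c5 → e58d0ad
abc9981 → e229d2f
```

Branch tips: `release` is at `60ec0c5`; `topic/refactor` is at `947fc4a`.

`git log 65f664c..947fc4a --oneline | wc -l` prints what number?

2

Reachable from 947fc4a: {760cd62, 8c34cad, 947fc4a, e229d2f, f92378c}.
Reachable from 65f664c: {65f664c, 760cd62, 8c34cad, f92378c}.
In 947fc4a's history but not 65f664c's: {947fc4a, e229d2f} — 2 commits.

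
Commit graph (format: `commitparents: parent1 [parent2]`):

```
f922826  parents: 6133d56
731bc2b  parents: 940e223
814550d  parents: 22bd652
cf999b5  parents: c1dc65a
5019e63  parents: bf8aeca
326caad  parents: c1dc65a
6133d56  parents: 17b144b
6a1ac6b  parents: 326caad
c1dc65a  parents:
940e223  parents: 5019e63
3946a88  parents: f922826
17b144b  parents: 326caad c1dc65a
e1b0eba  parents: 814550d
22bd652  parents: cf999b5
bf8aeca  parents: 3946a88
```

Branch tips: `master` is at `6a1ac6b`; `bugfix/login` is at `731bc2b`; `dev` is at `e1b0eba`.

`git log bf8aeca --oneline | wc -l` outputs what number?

Walking parent pointers from bf8aeca: reachable set = {17b144b, 326caad, 3946a88, 6133d56, bf8aeca, c1dc65a, f922826}.
That is 7 commits.

7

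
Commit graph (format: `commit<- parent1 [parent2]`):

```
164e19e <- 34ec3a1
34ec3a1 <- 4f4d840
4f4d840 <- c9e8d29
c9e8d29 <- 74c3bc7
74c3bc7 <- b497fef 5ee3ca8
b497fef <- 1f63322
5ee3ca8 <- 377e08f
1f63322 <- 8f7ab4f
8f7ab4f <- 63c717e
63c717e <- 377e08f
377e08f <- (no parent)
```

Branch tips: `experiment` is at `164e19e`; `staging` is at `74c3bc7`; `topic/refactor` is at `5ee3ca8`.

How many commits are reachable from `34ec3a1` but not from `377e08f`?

9

Reachable from 34ec3a1: {1f63322, 34ec3a1, 377e08f, 4f4d840, 5ee3ca8, 63c717e, 74c3bc7, 8f7ab4f, b497fef, c9e8d29}.
Reachable from 377e08f: {377e08f}.
In 34ec3a1's history but not 377e08f's: {1f63322, 34ec3a1, 4f4d840, 5ee3ca8, 63c717e, 74c3bc7, 8f7ab4f, b497fef, c9e8d29} — 9 commits.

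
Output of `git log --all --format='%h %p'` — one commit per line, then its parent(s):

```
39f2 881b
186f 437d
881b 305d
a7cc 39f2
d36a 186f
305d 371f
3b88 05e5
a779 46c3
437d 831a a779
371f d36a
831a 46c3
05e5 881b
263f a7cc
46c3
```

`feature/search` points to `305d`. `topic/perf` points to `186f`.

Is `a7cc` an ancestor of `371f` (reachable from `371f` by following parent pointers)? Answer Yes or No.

Ancestors of 371f: {186f, 371f, 437d, 46c3, 831a, a779, d36a}.
a7cc is not in that set, so it is not an ancestor of 371f.

No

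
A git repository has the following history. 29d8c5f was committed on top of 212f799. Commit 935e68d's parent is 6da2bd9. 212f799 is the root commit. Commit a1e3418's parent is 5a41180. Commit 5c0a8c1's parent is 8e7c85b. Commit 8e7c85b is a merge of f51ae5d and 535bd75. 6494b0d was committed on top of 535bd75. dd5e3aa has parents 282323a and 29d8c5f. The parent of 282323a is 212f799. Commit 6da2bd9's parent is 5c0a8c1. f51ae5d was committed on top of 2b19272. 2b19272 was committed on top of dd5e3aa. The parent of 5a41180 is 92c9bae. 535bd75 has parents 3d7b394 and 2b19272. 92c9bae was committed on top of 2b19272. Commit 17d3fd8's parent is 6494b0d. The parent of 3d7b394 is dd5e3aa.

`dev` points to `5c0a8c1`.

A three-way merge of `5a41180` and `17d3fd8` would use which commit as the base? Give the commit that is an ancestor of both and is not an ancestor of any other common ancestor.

2b19272

Ancestors of 5a41180: {212f799, 282323a, 29d8c5f, 2b19272, 5a41180, 92c9bae, dd5e3aa}.
Ancestors of 17d3fd8: {17d3fd8, 212f799, 282323a, 29d8c5f, 2b19272, 3d7b394, 535bd75, 6494b0d, dd5e3aa}.
Common ancestors: {212f799, 282323a, 29d8c5f, 2b19272, dd5e3aa}.
Among these, 2b19272 is not an ancestor of any other common ancestor — it is the merge base.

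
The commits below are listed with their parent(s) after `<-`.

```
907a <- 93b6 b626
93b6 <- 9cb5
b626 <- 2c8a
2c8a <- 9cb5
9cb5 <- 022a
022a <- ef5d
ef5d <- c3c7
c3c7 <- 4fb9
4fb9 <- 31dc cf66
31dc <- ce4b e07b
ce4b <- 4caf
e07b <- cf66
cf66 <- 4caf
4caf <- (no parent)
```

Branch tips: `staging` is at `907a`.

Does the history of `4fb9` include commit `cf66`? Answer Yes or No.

Yes

Ancestors of 4fb9 (commits reachable by following parents): {31dc, 4caf, 4fb9, ce4b, cf66, e07b}.
cf66 is in that set, so it is an ancestor of 4fb9.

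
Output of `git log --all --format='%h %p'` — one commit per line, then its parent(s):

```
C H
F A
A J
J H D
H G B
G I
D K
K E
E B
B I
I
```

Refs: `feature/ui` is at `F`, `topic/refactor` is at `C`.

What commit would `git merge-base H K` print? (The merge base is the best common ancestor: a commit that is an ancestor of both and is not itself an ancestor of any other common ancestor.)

Ancestors of H: {B, G, H, I}.
Ancestors of K: {B, E, I, K}.
Common ancestors: {B, I}.
Among these, B is not an ancestor of any other common ancestor — it is the merge base.

B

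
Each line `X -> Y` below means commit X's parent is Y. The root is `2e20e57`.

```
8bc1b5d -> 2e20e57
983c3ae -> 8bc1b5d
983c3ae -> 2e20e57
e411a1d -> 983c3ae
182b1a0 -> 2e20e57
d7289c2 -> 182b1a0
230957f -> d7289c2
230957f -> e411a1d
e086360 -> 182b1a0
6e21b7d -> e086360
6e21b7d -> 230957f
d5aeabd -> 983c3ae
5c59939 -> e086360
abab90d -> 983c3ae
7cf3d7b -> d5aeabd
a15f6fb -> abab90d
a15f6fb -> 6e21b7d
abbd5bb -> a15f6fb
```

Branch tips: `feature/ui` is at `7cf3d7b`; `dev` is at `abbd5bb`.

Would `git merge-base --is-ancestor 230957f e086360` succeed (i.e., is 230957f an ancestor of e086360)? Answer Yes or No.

No

Ancestors of e086360: {182b1a0, 2e20e57, e086360}.
230957f is not in that set, so it is not an ancestor of e086360.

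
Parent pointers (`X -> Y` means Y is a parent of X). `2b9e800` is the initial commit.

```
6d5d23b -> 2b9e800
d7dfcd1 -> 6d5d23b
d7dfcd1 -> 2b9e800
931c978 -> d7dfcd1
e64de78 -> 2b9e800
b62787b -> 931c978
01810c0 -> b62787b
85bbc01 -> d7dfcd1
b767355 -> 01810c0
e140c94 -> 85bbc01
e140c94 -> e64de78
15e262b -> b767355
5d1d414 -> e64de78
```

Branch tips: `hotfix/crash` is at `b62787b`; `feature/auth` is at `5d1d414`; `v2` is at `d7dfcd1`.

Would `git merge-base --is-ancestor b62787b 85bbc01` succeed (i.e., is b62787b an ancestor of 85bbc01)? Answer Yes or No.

No

Ancestors of 85bbc01: {2b9e800, 6d5d23b, 85bbc01, d7dfcd1}.
b62787b is not in that set, so it is not an ancestor of 85bbc01.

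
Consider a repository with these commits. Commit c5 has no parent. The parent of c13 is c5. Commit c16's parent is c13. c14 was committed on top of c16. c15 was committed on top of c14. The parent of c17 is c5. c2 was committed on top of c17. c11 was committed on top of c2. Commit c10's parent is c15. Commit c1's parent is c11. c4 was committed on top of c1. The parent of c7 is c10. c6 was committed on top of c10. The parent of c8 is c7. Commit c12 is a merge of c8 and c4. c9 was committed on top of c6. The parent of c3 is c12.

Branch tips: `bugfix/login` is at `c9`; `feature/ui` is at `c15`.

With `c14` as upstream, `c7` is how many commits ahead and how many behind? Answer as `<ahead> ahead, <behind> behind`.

Reachable from c7: {c10, c13, c14, c15, c16, c5, c7}.
Reachable from c14: {c13, c14, c16, c5}.
Only in c7's history (ahead): {c10, c15, c7} — 3.
Only in c14's history (behind): {} — 0.

3 ahead, 0 behind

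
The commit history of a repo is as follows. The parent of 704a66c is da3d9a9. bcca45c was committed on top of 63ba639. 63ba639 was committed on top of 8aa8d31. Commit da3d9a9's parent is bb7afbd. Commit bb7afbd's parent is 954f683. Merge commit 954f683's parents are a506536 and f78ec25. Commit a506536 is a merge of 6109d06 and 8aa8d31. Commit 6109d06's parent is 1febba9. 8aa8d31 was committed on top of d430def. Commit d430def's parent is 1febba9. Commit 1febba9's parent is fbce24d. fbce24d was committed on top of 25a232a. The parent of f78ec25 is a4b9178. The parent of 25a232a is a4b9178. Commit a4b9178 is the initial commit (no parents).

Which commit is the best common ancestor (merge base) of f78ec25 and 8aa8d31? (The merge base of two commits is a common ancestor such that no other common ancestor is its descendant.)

a4b9178

Ancestors of f78ec25: {a4b9178, f78ec25}.
Ancestors of 8aa8d31: {1febba9, 25a232a, 8aa8d31, a4b9178, d430def, fbce24d}.
Common ancestors: {a4b9178}.
The only common ancestor is a4b9178, so it is the merge base.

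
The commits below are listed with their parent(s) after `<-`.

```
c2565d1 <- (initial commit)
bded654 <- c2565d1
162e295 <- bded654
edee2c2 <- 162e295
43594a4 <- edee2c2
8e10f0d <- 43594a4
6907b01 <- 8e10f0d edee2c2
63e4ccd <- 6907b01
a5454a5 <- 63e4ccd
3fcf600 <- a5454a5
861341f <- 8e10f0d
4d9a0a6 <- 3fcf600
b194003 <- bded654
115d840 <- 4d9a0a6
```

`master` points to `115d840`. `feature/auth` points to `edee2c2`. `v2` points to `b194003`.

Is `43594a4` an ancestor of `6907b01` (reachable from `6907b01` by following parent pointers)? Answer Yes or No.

Ancestors of 6907b01 (commits reachable by following parents): {162e295, 43594a4, 6907b01, 8e10f0d, bded654, c2565d1, edee2c2}.
43594a4 is in that set, so it is an ancestor of 6907b01.

Yes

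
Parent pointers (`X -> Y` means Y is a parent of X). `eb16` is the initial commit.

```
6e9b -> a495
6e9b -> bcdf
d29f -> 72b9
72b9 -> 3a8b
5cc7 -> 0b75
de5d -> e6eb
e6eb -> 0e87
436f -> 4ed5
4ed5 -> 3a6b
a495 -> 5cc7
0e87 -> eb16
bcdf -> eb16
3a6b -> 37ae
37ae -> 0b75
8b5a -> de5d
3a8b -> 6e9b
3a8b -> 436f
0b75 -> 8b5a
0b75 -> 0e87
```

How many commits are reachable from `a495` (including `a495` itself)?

Walking parent pointers from a495: reachable set = {0b75, 0e87, 5cc7, 8b5a, a495, de5d, e6eb, eb16}.
That is 8 commits.

8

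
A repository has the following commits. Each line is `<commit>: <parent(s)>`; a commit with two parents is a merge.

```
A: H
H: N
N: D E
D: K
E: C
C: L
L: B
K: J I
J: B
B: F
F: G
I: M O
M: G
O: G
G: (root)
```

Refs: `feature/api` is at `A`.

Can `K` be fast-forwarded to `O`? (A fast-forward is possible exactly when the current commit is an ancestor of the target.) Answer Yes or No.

A fast-forward from K to O is possible iff K is an ancestor of O.
Ancestors of O: {G, O}.
K is not among them, so fast-forward is not possible.

No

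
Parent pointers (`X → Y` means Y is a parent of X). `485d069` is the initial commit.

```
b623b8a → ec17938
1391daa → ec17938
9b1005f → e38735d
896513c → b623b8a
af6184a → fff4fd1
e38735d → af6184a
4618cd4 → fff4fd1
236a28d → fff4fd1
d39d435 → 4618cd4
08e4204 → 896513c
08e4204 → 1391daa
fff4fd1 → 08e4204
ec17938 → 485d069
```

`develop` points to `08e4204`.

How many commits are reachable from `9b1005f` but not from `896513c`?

Reachable from 9b1005f: {08e4204, 1391daa, 485d069, 896513c, 9b1005f, af6184a, b623b8a, e38735d, ec17938, fff4fd1}.
Reachable from 896513c: {485d069, 896513c, b623b8a, ec17938}.
In 9b1005f's history but not 896513c's: {08e4204, 1391daa, 9b1005f, af6184a, e38735d, fff4fd1} — 6 commits.

6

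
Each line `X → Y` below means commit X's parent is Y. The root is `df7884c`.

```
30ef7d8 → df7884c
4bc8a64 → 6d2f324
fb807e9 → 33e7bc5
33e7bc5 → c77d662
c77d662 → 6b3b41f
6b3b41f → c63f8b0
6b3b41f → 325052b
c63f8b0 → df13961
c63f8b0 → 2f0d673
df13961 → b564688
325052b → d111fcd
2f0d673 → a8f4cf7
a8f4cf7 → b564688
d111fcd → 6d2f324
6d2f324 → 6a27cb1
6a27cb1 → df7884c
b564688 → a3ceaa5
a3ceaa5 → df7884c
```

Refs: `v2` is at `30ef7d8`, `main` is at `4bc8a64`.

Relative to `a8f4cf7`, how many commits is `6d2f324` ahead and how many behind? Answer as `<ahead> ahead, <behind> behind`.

Reachable from 6d2f324: {6a27cb1, 6d2f324, df7884c}.
Reachable from a8f4cf7: {a3ceaa5, a8f4cf7, b564688, df7884c}.
Only in 6d2f324's history (ahead): {6a27cb1, 6d2f324} — 2.
Only in a8f4cf7's history (behind): {a3ceaa5, a8f4cf7, b564688} — 3.

2 ahead, 3 behind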